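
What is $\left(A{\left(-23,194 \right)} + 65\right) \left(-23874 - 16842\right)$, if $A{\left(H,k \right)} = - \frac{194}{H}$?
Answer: $- \frac{68769324}{23} \approx -2.99 \cdot 10^{6}$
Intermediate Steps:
$\left(A{\left(-23,194 \right)} + 65\right) \left(-23874 - 16842\right) = \left(- \frac{194}{-23} + 65\right) \left(-23874 - 16842\right) = \left(\left(-194\right) \left(- \frac{1}{23}\right) + 65\right) \left(-40716\right) = \left(\frac{194}{23} + 65\right) \left(-40716\right) = \frac{1689}{23} \left(-40716\right) = - \frac{68769324}{23}$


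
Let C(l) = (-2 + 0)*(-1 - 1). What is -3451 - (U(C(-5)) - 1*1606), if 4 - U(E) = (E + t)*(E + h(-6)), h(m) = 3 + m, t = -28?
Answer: -1873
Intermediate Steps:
C(l) = 4 (C(l) = -2*(-2) = 4)
U(E) = 4 - (-28 + E)*(-3 + E) (U(E) = 4 - (E - 28)*(E + (3 - 6)) = 4 - (-28 + E)*(E - 3) = 4 - (-28 + E)*(-3 + E))
-3451 - (U(C(-5)) - 1*1606) = -3451 - ((-80 - 1*4² + 31*4) - 1*1606) = -3451 - ((-80 - 1*16 + 124) - 1606) = -3451 - ((-80 - 16 + 124) - 1606) = -3451 - (28 - 1606) = -3451 - 1*(-1578) = -3451 + 1578 = -1873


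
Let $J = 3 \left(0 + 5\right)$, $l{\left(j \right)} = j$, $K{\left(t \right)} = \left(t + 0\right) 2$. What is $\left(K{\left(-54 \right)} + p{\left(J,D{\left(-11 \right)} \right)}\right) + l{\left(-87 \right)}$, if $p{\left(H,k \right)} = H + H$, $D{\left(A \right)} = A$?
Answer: $-165$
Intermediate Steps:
$K{\left(t \right)} = 2 t$ ($K{\left(t \right)} = t 2 = 2 t$)
$J = 15$ ($J = 3 \cdot 5 = 15$)
$p{\left(H,k \right)} = 2 H$
$\left(K{\left(-54 \right)} + p{\left(J,D{\left(-11 \right)} \right)}\right) + l{\left(-87 \right)} = \left(2 \left(-54\right) + 2 \cdot 15\right) - 87 = \left(-108 + 30\right) - 87 = -78 - 87 = -165$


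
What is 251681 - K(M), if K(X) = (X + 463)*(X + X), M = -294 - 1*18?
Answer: 345905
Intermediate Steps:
M = -312 (M = -294 - 18 = -312)
K(X) = 2*X*(463 + X) (K(X) = (463 + X)*(2*X) = 2*X*(463 + X))
251681 - K(M) = 251681 - 2*(-312)*(463 - 312) = 251681 - 2*(-312)*151 = 251681 - 1*(-94224) = 251681 + 94224 = 345905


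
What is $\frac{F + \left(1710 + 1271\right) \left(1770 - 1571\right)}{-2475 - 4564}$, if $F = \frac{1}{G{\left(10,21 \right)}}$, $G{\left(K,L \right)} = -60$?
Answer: $- \frac{35593139}{422340} \approx -84.276$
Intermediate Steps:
$F = - \frac{1}{60}$ ($F = \frac{1}{-60} = - \frac{1}{60} \approx -0.016667$)
$\frac{F + \left(1710 + 1271\right) \left(1770 - 1571\right)}{-2475 - 4564} = \frac{- \frac{1}{60} + \left(1710 + 1271\right) \left(1770 - 1571\right)}{-2475 - 4564} = \frac{- \frac{1}{60} + 2981 \cdot 199}{-7039} = \left(- \frac{1}{60} + 593219\right) \left(- \frac{1}{7039}\right) = \frac{35593139}{60} \left(- \frac{1}{7039}\right) = - \frac{35593139}{422340}$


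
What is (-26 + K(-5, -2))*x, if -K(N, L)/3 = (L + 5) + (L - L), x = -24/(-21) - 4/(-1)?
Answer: -180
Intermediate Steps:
x = 36/7 (x = -24*(-1/21) - 4*(-1) = 8/7 + 4 = 36/7 ≈ 5.1429)
K(N, L) = -15 - 3*L (K(N, L) = -3*((L + 5) + (L - L)) = -3*((5 + L) + 0) = -3*(5 + L) = -15 - 3*L)
(-26 + K(-5, -2))*x = (-26 + (-15 - 3*(-2)))*(36/7) = (-26 + (-15 + 6))*(36/7) = (-26 - 9)*(36/7) = -35*36/7 = -180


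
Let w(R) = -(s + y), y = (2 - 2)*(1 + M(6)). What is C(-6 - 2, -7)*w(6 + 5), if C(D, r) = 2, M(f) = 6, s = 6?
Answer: -12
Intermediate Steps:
y = 0 (y = (2 - 2)*(1 + 6) = 0*7 = 0)
w(R) = -6 (w(R) = -(6 + 0) = -1*6 = -6)
C(-6 - 2, -7)*w(6 + 5) = 2*(-6) = -12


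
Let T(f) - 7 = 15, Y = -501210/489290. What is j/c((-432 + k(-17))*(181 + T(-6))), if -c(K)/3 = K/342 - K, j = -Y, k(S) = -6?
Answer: -952299/247251888191 ≈ -3.8515e-6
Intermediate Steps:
Y = -50121/48929 (Y = -501210*1/489290 = -50121/48929 ≈ -1.0244)
T(f) = 22 (T(f) = 7 + 15 = 22)
j = 50121/48929 (j = -1*(-50121/48929) = 50121/48929 ≈ 1.0244)
c(K) = 341*K/114 (c(K) = -3*(K/342 - K) = -(-341)*K/114 = 341*K/114)
j/c((-432 + k(-17))*(181 + T(-6))) = 50121/(48929*((341*((-432 - 6)*(181 + 22))/114))) = 50121/(48929*((341*(-438*203)/114))) = 50121/(48929*(((341/114)*(-88914)))) = 50121/(48929*(-5053279/19)) = (50121/48929)*(-19/5053279) = -952299/247251888191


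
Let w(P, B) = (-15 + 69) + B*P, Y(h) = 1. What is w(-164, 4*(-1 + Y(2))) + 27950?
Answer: 28004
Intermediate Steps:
w(P, B) = 54 + B*P
w(-164, 4*(-1 + Y(2))) + 27950 = (54 + (4*(-1 + 1))*(-164)) + 27950 = (54 + (4*0)*(-164)) + 27950 = (54 + 0*(-164)) + 27950 = (54 + 0) + 27950 = 54 + 27950 = 28004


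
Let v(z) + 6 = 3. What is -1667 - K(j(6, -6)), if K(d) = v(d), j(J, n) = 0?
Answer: -1664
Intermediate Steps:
v(z) = -3 (v(z) = -6 + 3 = -3)
K(d) = -3
-1667 - K(j(6, -6)) = -1667 - 1*(-3) = -1667 + 3 = -1664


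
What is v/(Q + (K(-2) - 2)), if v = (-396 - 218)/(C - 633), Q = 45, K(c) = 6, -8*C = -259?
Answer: 4912/235445 ≈ 0.020863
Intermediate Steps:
C = 259/8 (C = -⅛*(-259) = 259/8 ≈ 32.375)
v = 4912/4805 (v = (-396 - 218)/(259/8 - 633) = -614/(-4805/8) = -614*(-8/4805) = 4912/4805 ≈ 1.0223)
v/(Q + (K(-2) - 2)) = 4912/(4805*(45 + (6 - 2))) = 4912/(4805*(45 + 4)) = (4912/4805)/49 = (4912/4805)*(1/49) = 4912/235445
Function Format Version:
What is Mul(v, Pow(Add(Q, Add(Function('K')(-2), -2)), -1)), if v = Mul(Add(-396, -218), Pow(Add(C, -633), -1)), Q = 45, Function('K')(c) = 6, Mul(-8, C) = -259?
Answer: Rational(4912, 235445) ≈ 0.020863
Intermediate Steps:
C = Rational(259, 8) (C = Mul(Rational(-1, 8), -259) = Rational(259, 8) ≈ 32.375)
v = Rational(4912, 4805) (v = Mul(Add(-396, -218), Pow(Add(Rational(259, 8), -633), -1)) = Mul(-614, Pow(Rational(-4805, 8), -1)) = Mul(-614, Rational(-8, 4805)) = Rational(4912, 4805) ≈ 1.0223)
Mul(v, Pow(Add(Q, Add(Function('K')(-2), -2)), -1)) = Mul(Rational(4912, 4805), Pow(Add(45, Add(6, -2)), -1)) = Mul(Rational(4912, 4805), Pow(Add(45, 4), -1)) = Mul(Rational(4912, 4805), Pow(49, -1)) = Mul(Rational(4912, 4805), Rational(1, 49)) = Rational(4912, 235445)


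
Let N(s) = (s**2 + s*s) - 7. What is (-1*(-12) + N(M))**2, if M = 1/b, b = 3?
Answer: 2209/81 ≈ 27.272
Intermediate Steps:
M = 1/3 ≈ 0.33333
N(s) = -7 + 2*s**2 (N(s) = (s**2 + s**2) - 7 = 2*s**2 - 7 = -7 + 2*s**2)
(-1*(-12) + N(M))**2 = (-1*(-12) + (-7 + 2*(1/3)**2))**2 = (12 + (-7 + 2*(1/9)))**2 = (12 + (-7 + 2/9))**2 = (12 - 61/9)**2 = (47/9)**2 = 2209/81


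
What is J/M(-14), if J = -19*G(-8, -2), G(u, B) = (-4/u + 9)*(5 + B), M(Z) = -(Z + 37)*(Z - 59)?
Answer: -1083/3358 ≈ -0.32251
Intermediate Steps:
M(Z) = -(-59 + Z)*(37 + Z) (M(Z) = -(37 + Z)*(-59 + Z) = -(-59 + Z)*(37 + Z))
G(u, B) = (5 + B)*(9 - 4/u) (G(u, B) = (9 - 4/u)*(5 + B) = (5 + B)*(9 - 4/u))
J = -1083/2 (J = -19*(-20 - 4*(-2) + 9*(-8)*(5 - 2))/(-8) = -(-19)*(-20 + 8 + 9*(-8)*3)/8 = -(-19)*(-20 + 8 - 216)/8 = -(-19)*(-228)/8 = -19*57/2 = -1083/2 ≈ -541.50)
J/M(-14) = -1083/(2*(2183 - 1*(-14)**2 + 22*(-14))) = -1083/(2*(2183 - 1*196 - 308)) = -1083/(2*(2183 - 196 - 308)) = -1083/2/1679 = -1083/2*1/1679 = -1083/3358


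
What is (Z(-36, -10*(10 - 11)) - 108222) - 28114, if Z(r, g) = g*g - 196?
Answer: -136432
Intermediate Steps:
Z(r, g) = -196 + g**2 (Z(r, g) = g**2 - 196 = -196 + g**2)
(Z(-36, -10*(10 - 11)) - 108222) - 28114 = ((-196 + (-10*(10 - 11))**2) - 108222) - 28114 = ((-196 + (-10*(-1))**2) - 108222) - 28114 = ((-196 + 10**2) - 108222) - 28114 = ((-196 + 100) - 108222) - 28114 = (-96 - 108222) - 28114 = -108318 - 28114 = -136432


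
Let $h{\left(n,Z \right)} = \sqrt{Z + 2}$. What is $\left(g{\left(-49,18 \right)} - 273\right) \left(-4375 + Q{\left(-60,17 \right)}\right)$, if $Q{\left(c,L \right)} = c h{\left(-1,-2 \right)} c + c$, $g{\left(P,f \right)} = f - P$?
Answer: $913610$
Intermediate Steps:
$h{\left(n,Z \right)} = \sqrt{2 + Z}$
$Q{\left(c,L \right)} = c$ ($Q{\left(c,L \right)} = c \sqrt{2 - 2} c + c = c \sqrt{0} c + c = c 0 c + c = 0 c + c = 0 + c = c$)
$\left(g{\left(-49,18 \right)} - 273\right) \left(-4375 + Q{\left(-60,17 \right)}\right) = \left(\left(18 - -49\right) - 273\right) \left(-4375 - 60\right) = \left(\left(18 + 49\right) - 273\right) \left(-4435\right) = \left(67 - 273\right) \left(-4435\right) = \left(-206\right) \left(-4435\right) = 913610$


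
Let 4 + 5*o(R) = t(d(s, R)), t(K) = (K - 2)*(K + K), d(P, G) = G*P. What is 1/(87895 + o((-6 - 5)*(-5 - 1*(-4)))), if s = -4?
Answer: 5/443519 ≈ 1.1273e-5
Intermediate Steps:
t(K) = 2*K*(-2 + K) (t(K) = (-2 + K)*(2*K) = 2*K*(-2 + K))
o(R) = -⅘ - 8*R*(-2 - 4*R)/5 (o(R) = -⅘ + (2*(R*(-4))*(-2 + R*(-4)))/5 = -⅘ + (2*(-4*R)*(-2 - 4*R))/5 = -⅘ + (-8*R*(-2 - 4*R))/5 = -⅘ - 8*R*(-2 - 4*R)/5)
1/(87895 + o((-6 - 5)*(-5 - 1*(-4)))) = 1/(87895 + (-⅘ + 16*((-6 - 5)*(-5 - 1*(-4)))/5 + 32*((-6 - 5)*(-5 - 1*(-4)))²/5)) = 1/(87895 + (-⅘ + 16*(-11*(-5 + 4))/5 + 32*(-11*(-5 + 4))²/5)) = 1/(87895 + (-⅘ + 16*(-11*(-1))/5 + 32*(-11*(-1))²/5)) = 1/(87895 + (-⅘ + (16/5)*11 + (32/5)*11²)) = 1/(87895 + (-⅘ + 176/5 + (32/5)*121)) = 1/(87895 + (-⅘ + 176/5 + 3872/5)) = 1/(87895 + 4044/5) = 1/(443519/5) = 5/443519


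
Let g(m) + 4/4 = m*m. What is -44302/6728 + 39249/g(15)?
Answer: 4538279/26912 ≈ 168.63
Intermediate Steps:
g(m) = -1 + m² (g(m) = -1 + m*m = -1 + m²)
-44302/6728 + 39249/g(15) = -44302/6728 + 39249/(-1 + 15²) = -44302*1/6728 + 39249/(-1 + 225) = -22151/3364 + 39249/224 = -22151/3364 + 39249*(1/224) = -22151/3364 + 5607/32 = 4538279/26912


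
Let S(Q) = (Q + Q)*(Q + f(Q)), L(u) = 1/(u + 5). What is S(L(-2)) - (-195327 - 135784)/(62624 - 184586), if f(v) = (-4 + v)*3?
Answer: -3595189/365886 ≈ -9.8260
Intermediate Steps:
f(v) = -12 + 3*v
L(u) = 1/(5 + u)
S(Q) = 2*Q*(-12 + 4*Q) (S(Q) = (Q + Q)*(Q + (-12 + 3*Q)) = (2*Q)*(-12 + 4*Q) = 2*Q*(-12 + 4*Q))
S(L(-2)) - (-195327 - 135784)/(62624 - 184586) = 8*(-3 + 1/(5 - 2))/(5 - 2) - (-195327 - 135784)/(62624 - 184586) = 8*(-3 + 1/3)/3 - (-331111)/(-121962) = 8*(⅓)*(-3 + ⅓) - (-331111)*(-1)/121962 = 8*(⅓)*(-8/3) - 1*331111/121962 = -64/9 - 331111/121962 = -3595189/365886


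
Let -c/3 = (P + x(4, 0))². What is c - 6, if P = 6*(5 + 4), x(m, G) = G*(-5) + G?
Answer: -8754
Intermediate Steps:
x(m, G) = -4*G (x(m, G) = -5*G + G = -4*G)
P = 54 (P = 6*9 = 54)
c = -8748 (c = -3*(54 - 4*0)² = -3*(54 + 0)² = -3*54² = -3*2916 = -8748)
c - 6 = -8748 - 6 = -8754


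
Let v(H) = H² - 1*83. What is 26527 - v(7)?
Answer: 26561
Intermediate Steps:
v(H) = -83 + H² (v(H) = H² - 83 = -83 + H²)
26527 - v(7) = 26527 - (-83 + 7²) = 26527 - (-83 + 49) = 26527 - 1*(-34) = 26527 + 34 = 26561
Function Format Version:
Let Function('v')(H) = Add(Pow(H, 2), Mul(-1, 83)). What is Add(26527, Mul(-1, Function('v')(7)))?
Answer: 26561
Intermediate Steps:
Function('v')(H) = Add(-83, Pow(H, 2)) (Function('v')(H) = Add(Pow(H, 2), -83) = Add(-83, Pow(H, 2)))
Add(26527, Mul(-1, Function('v')(7))) = Add(26527, Mul(-1, Add(-83, Pow(7, 2)))) = Add(26527, Mul(-1, Add(-83, 49))) = Add(26527, Mul(-1, -34)) = Add(26527, 34) = 26561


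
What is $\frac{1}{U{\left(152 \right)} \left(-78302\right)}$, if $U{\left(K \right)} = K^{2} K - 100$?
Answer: $- \frac{1}{274973759816} \approx -3.6367 \cdot 10^{-12}$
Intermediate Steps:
$U{\left(K \right)} = -100 + K^{3}$ ($U{\left(K \right)} = K^{3} - 100 = -100 + K^{3}$)
$\frac{1}{U{\left(152 \right)} \left(-78302\right)} = \frac{1}{\left(-100 + 152^{3}\right) \left(-78302\right)} = \frac{1}{-100 + 3511808} \left(- \frac{1}{78302}\right) = \frac{1}{3511708} \left(- \frac{1}{78302}\right) = - \frac{1}{274973759816}$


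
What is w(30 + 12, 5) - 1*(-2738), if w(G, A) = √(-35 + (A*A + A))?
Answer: 2738 + I*√5 ≈ 2738.0 + 2.2361*I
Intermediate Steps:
w(G, A) = √(-35 + A + A²) (w(G, A) = √(-35 + (A² + A)) = √(-35 + (A + A²)) = √(-35 + A + A²))
w(30 + 12, 5) - 1*(-2738) = √(-35 + 5 + 5²) - 1*(-2738) = √(-35 + 5 + 25) + 2738 = √(-5) + 2738 = I*√5 + 2738 = 2738 + I*√5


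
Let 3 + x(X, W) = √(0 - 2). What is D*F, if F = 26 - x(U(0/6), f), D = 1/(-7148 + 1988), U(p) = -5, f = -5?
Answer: -29/5160 + I*√2/5160 ≈ -0.0056202 + 0.00027407*I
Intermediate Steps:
x(X, W) = -3 + I*√2 (x(X, W) = -3 + √(0 - 2) = -3 + √(-2) = -3 + I*√2)
D = -1/5160 (D = 1/(-5160) = -1/5160 ≈ -0.00019380)
F = 29 - I*√2 (F = 26 - (-3 + I*√2) = 26 + (3 - I*√2) = 29 - I*√2 ≈ 29.0 - 1.4142*I)
D*F = -(29 - I*√2)/5160 = -29/5160 + I*√2/5160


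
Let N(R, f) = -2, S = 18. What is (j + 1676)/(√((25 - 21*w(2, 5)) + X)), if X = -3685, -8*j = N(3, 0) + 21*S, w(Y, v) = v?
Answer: -543*I*√3765/1255 ≈ -26.548*I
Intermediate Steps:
j = -47 (j = -(-2 + 21*18)/8 = -(-2 + 378)/8 = -⅛*376 = -47)
(j + 1676)/(√((25 - 21*w(2, 5)) + X)) = (-47 + 1676)/(√((25 - 21*5) - 3685)) = 1629/(√((25 - 105) - 3685)) = 1629/(√(-80 - 3685)) = 1629/(√(-3765)) = 1629/((I*√3765)) = 1629*(-I*√3765/3765) = -543*I*√3765/1255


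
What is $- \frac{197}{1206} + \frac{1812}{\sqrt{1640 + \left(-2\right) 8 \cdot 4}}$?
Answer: $- \frac{197}{1206} + \frac{453 \sqrt{394}}{197} \approx 45.48$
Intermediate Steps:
$- \frac{197}{1206} + \frac{1812}{\sqrt{1640 + \left(-2\right) 8 \cdot 4}} = \left(-197\right) \frac{1}{1206} + \frac{1812}{\sqrt{1640 - 64}} = - \frac{197}{1206} + \frac{1812}{\sqrt{1640 - 64}} = - \frac{197}{1206} + \frac{1812}{\sqrt{1576}} = - \frac{197}{1206} + \frac{1812}{2 \sqrt{394}} = - \frac{197}{1206} + 1812 \frac{\sqrt{394}}{788} = - \frac{197}{1206} + \frac{453 \sqrt{394}}{197}$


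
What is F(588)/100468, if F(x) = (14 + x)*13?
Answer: 3913/50234 ≈ 0.077895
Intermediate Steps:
F(x) = 182 + 13*x
F(588)/100468 = (182 + 13*588)/100468 = (182 + 7644)*(1/100468) = 7826*(1/100468) = 3913/50234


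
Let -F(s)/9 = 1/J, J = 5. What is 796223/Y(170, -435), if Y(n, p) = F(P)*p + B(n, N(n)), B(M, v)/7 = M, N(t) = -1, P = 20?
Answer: 796223/1973 ≈ 403.56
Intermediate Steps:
B(M, v) = 7*M
F(s) = -9/5
Y(n, p) = 7*n - 9*p/5 (Y(n, p) = -9*p/5 + 7*n = 7*n - 9*p/5)
796223/Y(170, -435) = 796223/(7*170 - 9/5*(-435)) = 796223/(1190 + 783) = 796223/1973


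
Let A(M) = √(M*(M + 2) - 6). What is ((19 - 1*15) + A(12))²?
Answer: 178 + 72*√2 ≈ 279.82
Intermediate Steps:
A(M) = √(-6 + M*(2 + M)) (A(M) = √(M*(2 + M) - 6) = √(-6 + M*(2 + M)))
((19 - 1*15) + A(12))² = ((19 - 1*15) + √(-6 + 12² + 2*12))² = ((19 - 15) + √(-6 + 144 + 24))² = (4 + √162)² = (4 + 9*√2)²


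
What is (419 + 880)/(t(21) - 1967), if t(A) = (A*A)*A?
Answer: 1299/7294 ≈ 0.17809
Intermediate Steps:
t(A) = A³ (t(A) = A²*A = A³)
(419 + 880)/(t(21) - 1967) = (419 + 880)/(21³ - 1967) = 1299/(9261 - 1967) = 1299/7294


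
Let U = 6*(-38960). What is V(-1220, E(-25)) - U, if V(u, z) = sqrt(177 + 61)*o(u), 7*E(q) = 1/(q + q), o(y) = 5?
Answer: 233760 + 5*sqrt(238) ≈ 2.3384e+5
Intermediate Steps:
E(q) = 1/(14*q) (E(q) = 1/(7*(q + q)) = 1/(7*((2*q))) = (1/(2*q))/7 = 1/(14*q))
V(u, z) = 5*sqrt(238) (V(u, z) = sqrt(177 + 61)*5 = sqrt(238)*5 = 5*sqrt(238))
U = -233760
V(-1220, E(-25)) - U = 5*sqrt(238) - 1*(-233760) = 5*sqrt(238) + 233760 = 233760 + 5*sqrt(238)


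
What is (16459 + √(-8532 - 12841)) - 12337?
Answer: 4122 + I*√21373 ≈ 4122.0 + 146.2*I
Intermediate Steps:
(16459 + √(-8532 - 12841)) - 12337 = (16459 + √(-21373)) - 12337 = (16459 + I*√21373) - 12337 = 4122 + I*√21373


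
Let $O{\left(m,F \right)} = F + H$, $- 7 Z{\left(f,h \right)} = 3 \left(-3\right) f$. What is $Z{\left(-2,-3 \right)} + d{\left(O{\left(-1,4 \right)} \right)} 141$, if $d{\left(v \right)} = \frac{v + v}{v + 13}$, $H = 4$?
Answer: $\frac{734}{7} \approx 104.86$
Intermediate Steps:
$Z{\left(f,h \right)} = \frac{9 f}{7}$ ($Z{\left(f,h \right)} = - \frac{3 \left(-3\right) f}{7} = - \frac{\left(-9\right) f}{7} = \frac{9 f}{7}$)
$O{\left(m,F \right)} = 4 + F$ ($O{\left(m,F \right)} = F + 4 = 4 + F$)
$d{\left(v \right)} = \frac{2 v}{13 + v}$
$Z{\left(-2,-3 \right)} + d{\left(O{\left(-1,4 \right)} \right)} 141 = \frac{9}{7} \left(-2\right) + \frac{2 \left(4 + 4\right)}{13 + \left(4 + 4\right)} 141 = - \frac{18}{7} + 2 \cdot 8 \frac{1}{13 + 8} \cdot 141 = - \frac{18}{7} + 2 \cdot 8 \cdot \frac{1}{21} \cdot 141 = - \frac{18}{7} + \frac{16}{21} \cdot 141 = - \frac{18}{7} + \frac{752}{7} = \frac{734}{7}$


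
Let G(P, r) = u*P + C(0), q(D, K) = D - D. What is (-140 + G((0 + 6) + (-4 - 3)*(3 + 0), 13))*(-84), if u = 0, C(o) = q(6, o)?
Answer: 11760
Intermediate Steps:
q(D, K) = 0
C(o) = 0
G(P, r) = 0 (G(P, r) = 0*P + 0 = 0 + 0 = 0)
(-140 + G((0 + 6) + (-4 - 3)*(3 + 0), 13))*(-84) = (-140 + 0)*(-84) = -140*(-84) = 11760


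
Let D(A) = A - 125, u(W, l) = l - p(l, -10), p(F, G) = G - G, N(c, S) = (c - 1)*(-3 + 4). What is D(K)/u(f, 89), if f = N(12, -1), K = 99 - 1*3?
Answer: -29/89 ≈ -0.32584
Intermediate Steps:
N(c, S) = -1 + c (N(c, S) = (-1 + c)*1 = -1 + c)
p(F, G) = 0
K = 96 (K = 99 - 3 = 96)
f = 11 (f = -1 + 12 = 11)
u(W, l) = l (u(W, l) = l - 1*0 = l + 0 = l)
D(A) = -125 + A
D(K)/u(f, 89) = (-125 + 96)/89 = -29*1/89 = -29/89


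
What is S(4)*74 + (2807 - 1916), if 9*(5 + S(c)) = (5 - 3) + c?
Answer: 1711/3 ≈ 570.33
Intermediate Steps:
S(c) = -43/9 + c/9 (S(c) = -5 + ((5 - 3) + c)/9 = -5 + (2 + c)/9 = -5 + (2/9 + c/9) = -43/9 + c/9)
S(4)*74 + (2807 - 1916) = (-43/9 + (⅑)*4)*74 + (2807 - 1916) = (-43/9 + 4/9)*74 + 891 = -13/3*74 + 891 = -962/3 + 891 = 1711/3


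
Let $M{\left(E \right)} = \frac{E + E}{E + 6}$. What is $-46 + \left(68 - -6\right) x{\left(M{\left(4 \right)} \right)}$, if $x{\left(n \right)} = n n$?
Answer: $\frac{34}{25} \approx 1.36$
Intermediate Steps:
$M{\left(E \right)} = \frac{2 E}{6 + E}$
$x{\left(n \right)} = n^{2}$
$-46 + \left(68 - -6\right) x{\left(M{\left(4 \right)} \right)} = -46 + \left(68 - -6\right) \left(2 \cdot 4 \frac{1}{6 + 4}\right)^{2} = -46 + \left(68 + 6\right) \left(2 \cdot 4 \cdot \frac{1}{10}\right)^{2} = -46 + 74 \left(2 \cdot 4 \cdot \frac{1}{10}\right)^{2} = -46 + 74 \left(\frac{4}{5}\right)^{2} = -46 + 74 \cdot \frac{16}{25} = -46 + \frac{1184}{25} = \frac{34}{25}$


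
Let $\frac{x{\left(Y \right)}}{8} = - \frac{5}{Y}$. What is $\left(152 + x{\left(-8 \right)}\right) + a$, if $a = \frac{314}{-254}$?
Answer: $\frac{19782}{127} \approx 155.76$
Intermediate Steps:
$x{\left(Y \right)} = - \frac{40}{Y}$ ($x{\left(Y \right)} = 8 \left(- \frac{5}{Y}\right) = - \frac{40}{Y}$)
$a = - \frac{157}{127}$ ($a = 314 \left(- \frac{1}{254}\right) = - \frac{157}{127} \approx -1.2362$)
$\left(152 + x{\left(-8 \right)}\right) + a = \left(152 - \frac{40}{-8}\right) - \frac{157}{127} = \left(152 - -5\right) - \frac{157}{127} = \left(152 + 5\right) - \frac{157}{127} = 157 - \frac{157}{127} = \frac{19782}{127}$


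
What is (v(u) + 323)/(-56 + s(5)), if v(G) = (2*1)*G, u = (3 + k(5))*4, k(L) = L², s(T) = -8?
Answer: -547/64 ≈ -8.5469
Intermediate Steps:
u = 112 (u = (3 + 5²)*4 = (3 + 25)*4 = 28*4 = 112)
v(G) = 2*G
(v(u) + 323)/(-56 + s(5)) = (2*112 + 323)/(-56 - 8) = (224 + 323)/(-64) = 547*(-1/64) = -547/64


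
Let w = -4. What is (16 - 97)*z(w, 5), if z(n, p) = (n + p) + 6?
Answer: -567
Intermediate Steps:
z(n, p) = 6 + n + p
(16 - 97)*z(w, 5) = (16 - 97)*(6 - 4 + 5) = -81*7 = -567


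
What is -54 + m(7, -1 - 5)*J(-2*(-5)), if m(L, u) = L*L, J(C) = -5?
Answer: -299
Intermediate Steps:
m(L, u) = L**2
-54 + m(7, -1 - 5)*J(-2*(-5)) = -54 + 7**2*(-5) = -54 + 49*(-5) = -54 - 245 = -299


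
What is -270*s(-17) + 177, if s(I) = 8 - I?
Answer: -6573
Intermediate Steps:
-270*s(-17) + 177 = -270*(8 - 1*(-17)) + 177 = -270*(8 + 17) + 177 = -270*25 + 177 = -6750 + 177 = -6573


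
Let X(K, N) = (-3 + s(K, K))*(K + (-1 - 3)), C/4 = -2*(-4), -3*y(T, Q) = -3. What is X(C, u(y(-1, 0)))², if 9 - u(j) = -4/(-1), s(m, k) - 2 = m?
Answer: 753424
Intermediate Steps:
s(m, k) = 2 + m
y(T, Q) = 1 (y(T, Q) = -⅓*(-3) = 1)
u(j) = 5 (u(j) = 9 - (-4)/(-1) = 9 - (-4)*(-1) = 9 - 1*4 = 9 - 4 = 5)
C = 32 (C = 4*(-2*(-4)) = 4*8 = 32)
X(K, N) = (-1 + K)*(-4 + K) (X(K, N) = (-3 + (2 + K))*(K + (-1 - 3)) = (-1 + K)*(K - 4) = (-1 + K)*(-4 + K))
X(C, u(y(-1, 0)))² = (4 + 32² - 5*32)² = (4 + 1024 - 160)² = 868² = 753424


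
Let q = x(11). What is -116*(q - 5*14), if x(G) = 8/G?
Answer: 88392/11 ≈ 8035.6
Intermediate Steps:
q = 8/11 ≈ 0.72727
-116*(q - 5*14) = -116*(8/11 - 5*14) = -116*(8/11 - 70) = -116*(-762/11) = 88392/11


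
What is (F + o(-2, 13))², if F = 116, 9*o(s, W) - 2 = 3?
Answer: 1100401/81 ≈ 13585.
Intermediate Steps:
o(s, W) = 5/9 (o(s, W) = 2/9 + (⅑)*3 = 2/9 + ⅓ = 5/9)
(F + o(-2, 13))² = (116 + 5/9)² = (1049/9)² = 1100401/81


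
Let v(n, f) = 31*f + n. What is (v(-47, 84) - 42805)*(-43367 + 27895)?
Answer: 622717056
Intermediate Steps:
v(n, f) = n + 31*f
(v(-47, 84) - 42805)*(-43367 + 27895) = ((-47 + 31*84) - 42805)*(-43367 + 27895) = ((-47 + 2604) - 42805)*(-15472) = (2557 - 42805)*(-15472) = -40248*(-15472) = 622717056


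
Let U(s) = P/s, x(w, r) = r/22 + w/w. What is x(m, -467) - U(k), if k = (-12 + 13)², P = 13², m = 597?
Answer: -4163/22 ≈ -189.23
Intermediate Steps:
x(w, r) = 1 + r/22 (x(w, r) = r*(1/22) + 1 = r/22 + 1 = 1 + r/22)
P = 169
k = 1 (k = 1² = 1)
U(s) = 169/s
x(m, -467) - U(k) = (1 + (1/22)*(-467)) - 169/1 = (1 - 467/22) - 169 = -445/22 - 1*169 = -445/22 - 169 = -4163/22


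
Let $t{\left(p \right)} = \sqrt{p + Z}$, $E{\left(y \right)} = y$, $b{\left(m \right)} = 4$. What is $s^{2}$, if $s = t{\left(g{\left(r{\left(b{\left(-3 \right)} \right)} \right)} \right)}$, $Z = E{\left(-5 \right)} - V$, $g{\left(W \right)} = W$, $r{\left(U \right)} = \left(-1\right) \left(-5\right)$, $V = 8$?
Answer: $-8$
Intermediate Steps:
$r{\left(U \right)} = 5$
$Z = -13$ ($Z = -5 - 8 = -13$)
$t{\left(p \right)} = \sqrt{-13 + p}$ ($t{\left(p \right)} = \sqrt{p - 13} = \sqrt{-13 + p}$)
$s = 2 i \sqrt{2}$ ($s = \sqrt{-13 + 5} = \sqrt{-8} = 2 i \sqrt{2} \approx 2.8284 i$)
$s^{2} = \left(2 i \sqrt{2}\right)^{2} = -8$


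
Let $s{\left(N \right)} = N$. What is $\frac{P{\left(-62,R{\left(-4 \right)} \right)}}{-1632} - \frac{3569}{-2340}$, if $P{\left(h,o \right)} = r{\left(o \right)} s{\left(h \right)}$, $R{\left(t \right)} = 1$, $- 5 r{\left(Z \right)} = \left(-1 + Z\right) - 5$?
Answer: $\frac{248737}{159120} \approx 1.5632$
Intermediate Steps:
$r{\left(Z \right)} = \frac{6}{5} - \frac{Z}{5}$ ($r{\left(Z \right)} = - \frac{\left(-1 + Z\right) - 5}{5} = - \frac{-6 + Z}{5} = \frac{6}{5} - \frac{Z}{5}$)
$P{\left(h,o \right)} = h \left(\frac{6}{5} - \frac{o}{5}\right)$ ($P{\left(h,o \right)} = \left(\frac{6}{5} - \frac{o}{5}\right) h = h \left(\frac{6}{5} - \frac{o}{5}\right)$)
$\frac{P{\left(-62,R{\left(-4 \right)} \right)}}{-1632} - \frac{3569}{-2340} = \frac{\frac{1}{5} \left(-62\right) \left(6 - 1\right)}{-1632} - \frac{3569}{-2340} = \frac{1}{5} \left(-62\right) \left(6 - 1\right) \left(- \frac{1}{1632}\right) - - \frac{3569}{2340} = \frac{1}{5} \left(-62\right) 5 \left(- \frac{1}{1632}\right) + \frac{3569}{2340} = \left(-62\right) \left(- \frac{1}{1632}\right) + \frac{3569}{2340} = \frac{31}{816} + \frac{3569}{2340} = \frac{248737}{159120}$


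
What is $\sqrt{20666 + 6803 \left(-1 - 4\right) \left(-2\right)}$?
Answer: $2 \sqrt{22174} \approx 297.82$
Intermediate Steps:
$\sqrt{20666 + 6803 \left(-1 - 4\right) \left(-2\right)} = \sqrt{20666 + 6803 \left(\left(-5\right) \left(-2\right)\right)} = \sqrt{20666 + 6803 \cdot 10} = \sqrt{20666 + 68030} = \sqrt{88696} = 2 \sqrt{22174}$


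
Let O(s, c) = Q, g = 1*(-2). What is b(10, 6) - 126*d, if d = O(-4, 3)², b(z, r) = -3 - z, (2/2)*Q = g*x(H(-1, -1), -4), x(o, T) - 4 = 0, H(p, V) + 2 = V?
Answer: -8077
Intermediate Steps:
H(p, V) = -2 + V
g = -2
x(o, T) = 4 (x(o, T) = 4 + 0 = 4)
Q = -8 (Q = -2*4 = -8)
O(s, c) = -8
d = 64 (d = (-8)² = 64)
b(10, 6) - 126*d = (-3 - 1*10) - 126*64 = (-3 - 10) - 8064 = -13 - 8064 = -8077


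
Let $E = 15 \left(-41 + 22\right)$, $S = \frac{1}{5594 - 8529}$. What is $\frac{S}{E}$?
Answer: $\frac{1}{836475} \approx 1.1955 \cdot 10^{-6}$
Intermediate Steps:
$S = - \frac{1}{2935}$ ($S = \frac{1}{-2935} = - \frac{1}{2935} \approx -0.00034072$)
$E = -285$ ($E = 15 \left(-19\right) = -285$)
$\frac{S}{E} = - \frac{1}{2935 \left(-285\right)} = \left(- \frac{1}{2935}\right) \left(- \frac{1}{285}\right) = \frac{1}{836475}$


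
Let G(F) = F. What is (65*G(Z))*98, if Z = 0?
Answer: 0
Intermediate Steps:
(65*G(Z))*98 = (65*0)*98 = 0*98 = 0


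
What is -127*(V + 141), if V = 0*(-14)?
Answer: -17907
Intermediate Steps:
V = 0
-127*(V + 141) = -127*(0 + 141) = -127*141 = -17907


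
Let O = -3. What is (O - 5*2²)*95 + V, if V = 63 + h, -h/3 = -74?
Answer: -1900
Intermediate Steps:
h = 222 (h = -3*(-74) = 222)
V = 285 (V = 63 + 222 = 285)
(O - 5*2²)*95 + V = (-3 - 5*2²)*95 + 285 = (-3 - 5*4)*95 + 285 = (-3 - 20)*95 + 285 = -23*95 + 285 = -2185 + 285 = -1900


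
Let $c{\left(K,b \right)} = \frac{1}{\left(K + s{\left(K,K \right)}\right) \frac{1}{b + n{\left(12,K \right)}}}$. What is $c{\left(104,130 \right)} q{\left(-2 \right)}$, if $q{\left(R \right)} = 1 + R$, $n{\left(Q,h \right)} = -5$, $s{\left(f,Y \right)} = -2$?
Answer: $- \frac{125}{102} \approx -1.2255$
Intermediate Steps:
$c{\left(K,b \right)} = \frac{-5 + b}{-2 + K}$ ($c{\left(K,b \right)} = \frac{1}{\left(K - 2\right) \frac{1}{b - 5}} = \frac{1}{\left(-2 + K\right) \frac{1}{-5 + b}} = \frac{1}{\frac{1}{-5 + b} \left(-2 + K\right)} = \frac{-5 + b}{-2 + K}$)
$c{\left(104,130 \right)} q{\left(-2 \right)} = \frac{-5 + 130}{-2 + 104} \left(1 - 2\right) = \frac{1}{102} \cdot 125 \left(-1\right) = \frac{125}{102} \left(-1\right) = - \frac{125}{102}$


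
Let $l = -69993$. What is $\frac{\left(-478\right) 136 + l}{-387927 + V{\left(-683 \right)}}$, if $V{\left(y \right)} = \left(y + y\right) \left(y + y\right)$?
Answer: $- \frac{135001}{1478029} \approx -0.091339$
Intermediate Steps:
$V{\left(y \right)} = 4 y^{2}$ ($V{\left(y \right)} = 2 y 2 y = 4 y^{2}$)
$\frac{\left(-478\right) 136 + l}{-387927 + V{\left(-683 \right)}} = \frac{\left(-478\right) 136 - 69993}{-387927 + 4 \left(-683\right)^{2}} = \frac{-65008 - 69993}{-387927 + 4 \cdot 466489} = - \frac{135001}{-387927 + 1865956} = - \frac{135001}{1478029}$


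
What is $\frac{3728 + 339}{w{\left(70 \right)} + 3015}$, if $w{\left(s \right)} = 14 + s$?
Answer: $\frac{4067}{3099} \approx 1.3124$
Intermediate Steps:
$\frac{3728 + 339}{w{\left(70 \right)} + 3015} = \frac{3728 + 339}{\left(14 + 70\right) + 3015} = \frac{4067}{84 + 3015} = \frac{4067}{3099}$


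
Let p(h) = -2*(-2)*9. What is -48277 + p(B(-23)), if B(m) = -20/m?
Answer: -48241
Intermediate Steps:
p(h) = 36 (p(h) = 4*9 = 36)
-48277 + p(B(-23)) = -48277 + 36 = -48241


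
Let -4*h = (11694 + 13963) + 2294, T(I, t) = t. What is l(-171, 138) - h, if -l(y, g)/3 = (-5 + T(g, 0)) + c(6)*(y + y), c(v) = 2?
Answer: 36219/4 ≈ 9054.8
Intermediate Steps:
l(y, g) = 15 - 12*y (l(y, g) = -3*((-5 + 0) + 2*(y + y)) = -3*(-5 + 2*(2*y)) = -3*(-5 + 4*y) = 15 - 12*y)
h = -27951/4 (h = -((11694 + 13963) + 2294)/4 = -(25657 + 2294)/4 = -¼*27951 = -27951/4 ≈ -6987.8)
l(-171, 138) - h = (15 - 12*(-171)) - 1*(-27951/4) = (15 + 2052) + 27951/4 = 2067 + 27951/4 = 36219/4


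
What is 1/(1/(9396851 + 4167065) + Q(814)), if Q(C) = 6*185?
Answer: 13563916/15055946761 ≈ 0.00090090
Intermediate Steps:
Q(C) = 1110
1/(1/(9396851 + 4167065) + Q(814)) = 1/(1/(9396851 + 4167065) + 1110) = 1/(1/13563916 + 1110) = 1/(15055946761/13563916) = 13563916/15055946761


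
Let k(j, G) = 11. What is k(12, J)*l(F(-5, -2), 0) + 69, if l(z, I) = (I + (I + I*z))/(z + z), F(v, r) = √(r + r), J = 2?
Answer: 69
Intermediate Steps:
F(v, r) = √2*√r (F(v, r) = √(2*r) = √2*√r)
l(z, I) = (2*I + I*z)/(2*z) (l(z, I) = (2*I + I*z)/((2*z)) = (2*I + I*z)*(1/(2*z)) = (2*I + I*z)/(2*z))
k(12, J)*l(F(-5, -2), 0) + 69 = 11*((½)*0 + 0/((√2*√(-2)))) + 69 = 11*(0 + 0/((√2*(I*√2)))) + 69 = 11*(0 + 0/((2*I))) + 69 = 11*(0 + 0*(-I/2)) + 69 = 11*(0 + 0) + 69 = 11*0 + 69 = 0 + 69 = 69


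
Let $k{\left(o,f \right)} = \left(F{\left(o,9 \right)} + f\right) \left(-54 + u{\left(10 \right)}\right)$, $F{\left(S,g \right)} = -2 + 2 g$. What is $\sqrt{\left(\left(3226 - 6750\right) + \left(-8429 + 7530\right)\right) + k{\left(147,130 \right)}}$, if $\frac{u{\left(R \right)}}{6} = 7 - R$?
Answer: $i \sqrt{14935} \approx 122.21 i$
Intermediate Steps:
$u{\left(R \right)} = 42 - 6 R$ ($u{\left(R \right)} = 6 \left(7 - R\right) = 42 - 6 R$)
$k{\left(o,f \right)} = -1152 - 72 f$ ($k{\left(o,f \right)} = \left(\left(-2 + 2 \cdot 9\right) + f\right) \left(-54 + \left(42 - 60\right)\right) = \left(\left(-2 + 18\right) + f\right) \left(-54 + \left(42 - 60\right)\right) = \left(16 + f\right) \left(-54 - 18\right) = \left(16 + f\right) \left(-72\right) = -1152 - 72 f$)
$\sqrt{\left(\left(3226 - 6750\right) + \left(-8429 + 7530\right)\right) + k{\left(147,130 \right)}} = \sqrt{\left(\left(3226 - 6750\right) + \left(-8429 + 7530\right)\right) - 10512} = \sqrt{\left(-3524 - 899\right) - 10512} = \sqrt{-4423 - 10512} = \sqrt{-14935} = i \sqrt{14935}$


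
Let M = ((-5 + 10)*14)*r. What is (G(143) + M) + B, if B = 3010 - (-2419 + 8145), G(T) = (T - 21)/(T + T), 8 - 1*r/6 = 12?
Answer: -628567/143 ≈ -4395.6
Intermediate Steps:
r = -24 (r = 48 - 6*12 = 48 - 72 = -24)
G(T) = (-21 + T)/(2*T) (G(T) = (-21 + T)/((2*T)) = (-21 + T)*(1/(2*T)) = (-21 + T)/(2*T))
M = -1680 (M = ((-5 + 10)*14)*(-24) = (5*14)*(-24) = 70*(-24) = -1680)
B = -2716 (B = 3010 - 1*5726 = 3010 - 5726 = -2716)
(G(143) + M) + B = ((½)*(-21 + 143)/143 - 1680) - 2716 = ((½)*(1/143)*122 - 1680) - 2716 = (61/143 - 1680) - 2716 = -240179/143 - 2716 = -628567/143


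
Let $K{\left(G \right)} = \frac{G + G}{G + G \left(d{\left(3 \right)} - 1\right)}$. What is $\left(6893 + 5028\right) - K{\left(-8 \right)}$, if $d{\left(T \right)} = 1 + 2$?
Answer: $\frac{35761}{3} \approx 11920.0$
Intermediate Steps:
$d{\left(T \right)} = 3$
$K{\left(G \right)} = \frac{2}{3}$ ($K{\left(G \right)} = \frac{G + G}{G + G \left(3 - 1\right)} = \frac{2 G}{G + G 2} = \frac{2 G}{G + 2 G} = \frac{2 G}{3 G} = 2 G \frac{1}{3 G} = \frac{2}{3}$)
$\left(6893 + 5028\right) - K{\left(-8 \right)} = \left(6893 + 5028\right) - \frac{2}{3} = 11921 - \frac{2}{3} = \frac{35761}{3}$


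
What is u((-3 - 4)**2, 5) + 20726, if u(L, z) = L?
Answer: 20775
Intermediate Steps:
u((-3 - 4)**2, 5) + 20726 = (-3 - 4)**2 + 20726 = (-7)**2 + 20726 = 49 + 20726 = 20775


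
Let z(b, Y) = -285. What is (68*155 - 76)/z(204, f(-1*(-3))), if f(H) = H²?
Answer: -3488/95 ≈ -36.716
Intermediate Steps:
(68*155 - 76)/z(204, f(-1*(-3))) = (68*155 - 76)/(-285) = (10540 - 76)*(-1/285) = 10464*(-1/285) = -3488/95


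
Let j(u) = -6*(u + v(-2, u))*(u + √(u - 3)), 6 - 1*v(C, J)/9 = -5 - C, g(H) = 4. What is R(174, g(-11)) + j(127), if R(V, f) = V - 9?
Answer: -158331 - 2496*√31 ≈ -1.7223e+5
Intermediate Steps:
R(V, f) = -9 + V
v(C, J) = 99 + 9*C (v(C, J) = 54 - 9*(-5 - C) = 54 + (45 + 9*C) = 99 + 9*C)
j(u) = -6*(81 + u)*(u + √(-3 + u)) (j(u) = -6*(u + (99 + 9*(-2)))*(u + √(u - 3)) = -6*(u + (99 - 18))*(u + √(-3 + u)) = -6*(u + 81)*(u + √(-3 + u)) = -6*(81 + u)*(u + √(-3 + u)))
R(174, g(-11)) + j(127) = (-9 + 174) + (-486*127 - 486*√(-3 + 127) - 6*127² - 6*127*√(-3 + 127)) = 165 + (-61722 - 972*√31 - 6*16129 - 6*127*√124) = 165 + (-61722 - 972*√31 - 96774 - 6*127*2*√31) = 165 + (-61722 - 972*√31 - 96774 - 1524*√31) = 165 + (-158496 - 2496*√31) = -158331 - 2496*√31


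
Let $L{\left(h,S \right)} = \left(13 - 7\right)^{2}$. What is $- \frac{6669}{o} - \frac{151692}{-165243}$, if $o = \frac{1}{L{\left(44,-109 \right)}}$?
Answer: $- \frac{13224016240}{55081} \approx -2.4008 \cdot 10^{5}$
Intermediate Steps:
$L{\left(h,S \right)} = 36$ ($L{\left(h,S \right)} = 6^{2} = 36$)
$o = \frac{1}{36} \approx 0.027778$
$- \frac{6669}{o} - \frac{151692}{-165243} = - 6669 \frac{1}{\frac{1}{36}} - \frac{151692}{-165243} = \left(-6669\right) 36 - - \frac{50564}{55081} = -240084 + \frac{50564}{55081} = - \frac{13224016240}{55081}$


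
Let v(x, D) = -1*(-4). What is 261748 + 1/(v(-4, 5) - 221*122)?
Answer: 7056202583/26958 ≈ 2.6175e+5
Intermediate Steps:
v(x, D) = 4
261748 + 1/(v(-4, 5) - 221*122) = 261748 + 1/(4 - 221*122) = 261748 + 1/(4 - 26962) = 261748 + 1/(-26958) = 261748 - 1/26958 = 7056202583/26958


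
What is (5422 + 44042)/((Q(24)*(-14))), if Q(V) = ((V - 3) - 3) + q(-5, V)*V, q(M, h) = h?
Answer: -458/77 ≈ -5.9481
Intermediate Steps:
Q(V) = -6 + V + V² (Q(V) = ((V - 3) - 3) + V*V = ((-3 + V) - 3) + V² = (-6 + V) + V² = -6 + V + V²)
(5422 + 44042)/((Q(24)*(-14))) = (5422 + 44042)/(((-6 + 24 + 24²)*(-14))) = 49464/(((-6 + 24 + 576)*(-14))) = 49464/((594*(-14))) = 49464/(-8316) = 49464*(-1/8316) = -458/77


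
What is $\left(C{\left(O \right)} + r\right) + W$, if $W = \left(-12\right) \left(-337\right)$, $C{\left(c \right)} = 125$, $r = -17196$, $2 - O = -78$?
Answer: $-13027$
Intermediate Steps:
$O = 80$ ($O = 2 - -78 = 2 + 78 = 80$)
$W = 4044$
$\left(C{\left(O \right)} + r\right) + W = \left(125 - 17196\right) + 4044 = -17071 + 4044 = -13027$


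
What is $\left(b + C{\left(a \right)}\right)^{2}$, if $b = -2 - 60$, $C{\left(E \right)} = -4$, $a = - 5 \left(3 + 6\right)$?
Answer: $4356$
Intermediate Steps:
$a = -45$ ($a = \left(-5\right) 9 = -45$)
$b = -62$
$\left(b + C{\left(a \right)}\right)^{2} = \left(-62 - 4\right)^{2} = \left(-66\right)^{2} = 4356$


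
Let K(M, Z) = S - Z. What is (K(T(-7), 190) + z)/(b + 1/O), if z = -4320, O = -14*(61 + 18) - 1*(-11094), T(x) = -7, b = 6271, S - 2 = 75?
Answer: -44276804/62634749 ≈ -0.70690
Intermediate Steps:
S = 77 (S = 2 + 75 = 77)
O = 9988 (O = -14*79 + 11094 = -1106 + 11094 = 9988)
K(M, Z) = 77 - Z
(K(T(-7), 190) + z)/(b + 1/O) = ((77 - 1*190) - 4320)/(6271 + 1/9988) = ((77 - 190) - 4320)/(6271 + 1/9988) = (-113 - 4320)/(62634749/9988) = -4433*9988/62634749 = -44276804/62634749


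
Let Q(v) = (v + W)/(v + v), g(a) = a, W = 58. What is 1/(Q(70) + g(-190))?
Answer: -35/6618 ≈ -0.0052886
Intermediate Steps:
Q(v) = (58 + v)/(2*v) (Q(v) = (v + 58)/(v + v) = (58 + v)/((2*v)) = (58 + v)*(1/(2*v)) = (58 + v)/(2*v))
1/(Q(70) + g(-190)) = 1/((½)*(58 + 70)/70 - 190) = 1/((½)*(1/70)*128 - 190) = 1/(32/35 - 190) = 1/(-6618/35) = -35/6618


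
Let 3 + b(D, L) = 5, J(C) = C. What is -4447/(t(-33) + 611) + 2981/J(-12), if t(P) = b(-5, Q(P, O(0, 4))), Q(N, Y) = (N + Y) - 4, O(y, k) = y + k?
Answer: -1880717/7356 ≈ -255.67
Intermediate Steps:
O(y, k) = k + y
Q(N, Y) = -4 + N + Y
b(D, L) = 2 (b(D, L) = -3 + 5 = 2)
t(P) = 2
-4447/(t(-33) + 611) + 2981/J(-12) = -4447/(2 + 611) + 2981/(-12) = -4447/613 + 2981*(-1/12) = -4447*1/613 - 2981/12 = -4447/613 - 2981/12 = -1880717/7356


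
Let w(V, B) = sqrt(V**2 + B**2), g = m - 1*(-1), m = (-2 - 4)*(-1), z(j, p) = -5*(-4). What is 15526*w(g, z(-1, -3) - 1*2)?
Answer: 15526*sqrt(373) ≈ 2.9986e+5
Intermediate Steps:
z(j, p) = 20
m = 6 (m = -6*(-1) = 6)
g = 7 (g = 6 - 1*(-1) = 6 + 1 = 7)
w(V, B) = sqrt(B**2 + V**2)
15526*w(g, z(-1, -3) - 1*2) = 15526*sqrt((20 - 1*2)**2 + 7**2) = 15526*sqrt((20 - 2)**2 + 49) = 15526*sqrt(18**2 + 49) = 15526*sqrt(324 + 49) = 15526*sqrt(373)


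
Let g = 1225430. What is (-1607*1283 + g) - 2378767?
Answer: -3215118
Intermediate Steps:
(-1607*1283 + g) - 2378767 = (-1607*1283 + 1225430) - 2378767 = (-2061781 + 1225430) - 2378767 = -836351 - 2378767 = -3215118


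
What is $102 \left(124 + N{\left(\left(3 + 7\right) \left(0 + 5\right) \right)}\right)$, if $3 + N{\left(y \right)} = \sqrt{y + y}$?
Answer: $13362$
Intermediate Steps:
$N{\left(y \right)} = -3 + \sqrt{2} \sqrt{y}$ ($N{\left(y \right)} = -3 + \sqrt{y + y} = -3 + \sqrt{2 y} = -3 + \sqrt{2} \sqrt{y}$)
$102 \left(124 + N{\left(\left(3 + 7\right) \left(0 + 5\right) \right)}\right) = 102 \left(124 - \left(3 - \sqrt{2} \sqrt{\left(3 + 7\right) \left(0 + 5\right)}\right)\right) = 102 \left(124 - \left(3 - \sqrt{2} \sqrt{10 \cdot 5}\right)\right) = 102 \left(124 - \left(3 - \sqrt{2} \sqrt{50}\right)\right) = 102 \left(124 - \left(3 - \sqrt{2} \cdot 5 \sqrt{2}\right)\right) = 102 \left(124 + \left(-3 + 10\right)\right) = 102 \left(124 + 7\right) = 102 \cdot 131 = 13362$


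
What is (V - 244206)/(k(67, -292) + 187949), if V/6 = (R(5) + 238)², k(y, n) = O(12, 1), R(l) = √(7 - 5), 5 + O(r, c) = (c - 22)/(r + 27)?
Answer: 248742/488653 + 37128*√2/2443265 ≈ 0.53053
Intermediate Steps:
O(r, c) = -5 + (-22 + c)/(27 + r) (O(r, c) = -5 + (c - 22)/(r + 27) = -5 + (-22 + c)/(27 + r))
R(l) = √2
k(y, n) = -72/13 (k(y, n) = (-157 + 1 - 5*12)/(27 + 12) = (-157 + 1 - 60)/39 = (1/39)*(-216) = -72/13)
V = 6*(238 + √2)² (V = 6*(√2 + 238)² = 6*(238 + √2)² ≈ 3.4392e+5)
(V - 244206)/(k(67, -292) + 187949) = ((339876 + 2856*√2) - 244206)/(-72/13 + 187949) = (95670 + 2856*√2)/(2443265/13) = (95670 + 2856*√2)*(13/2443265) = 248742/488653 + 37128*√2/2443265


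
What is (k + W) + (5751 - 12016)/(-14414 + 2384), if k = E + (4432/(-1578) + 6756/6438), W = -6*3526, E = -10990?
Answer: -21827036010485/678970794 ≈ -32147.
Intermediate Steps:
W = -21156
k = -9305590384/846597 (k = -10990 + (4432/(-1578) + 6756/6438) = -10990 + (4432*(-1/1578) + 6756*(1/6438)) = -10990 + (-2216/789 + 1126/1073) = -10990 - 1489354/846597 = -9305590384/846597 ≈ -10992.)
(k + W) + (5751 - 12016)/(-14414 + 2384) = (-9305590384/846597 - 21156) + (5751 - 12016)/(-14414 + 2384) = -27216196516/846597 - 6265/(-12030) = -27216196516/846597 - 6265*(-1/12030) = -27216196516/846597 + 1253/2406 = -21827036010485/678970794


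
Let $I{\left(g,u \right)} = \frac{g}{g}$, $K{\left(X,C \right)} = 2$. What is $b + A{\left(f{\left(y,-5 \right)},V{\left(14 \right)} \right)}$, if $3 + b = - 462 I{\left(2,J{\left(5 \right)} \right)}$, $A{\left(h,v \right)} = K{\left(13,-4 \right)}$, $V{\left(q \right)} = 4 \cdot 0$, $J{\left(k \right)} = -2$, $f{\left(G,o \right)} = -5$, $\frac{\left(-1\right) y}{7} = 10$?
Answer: $-463$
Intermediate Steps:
$y = -70$ ($y = \left(-7\right) 10 = -70$)
$V{\left(q \right)} = 0$
$A{\left(h,v \right)} = 2$
$I{\left(g,u \right)} = 1$
$b = -465$ ($b = -3 - 462 = -465$)
$b + A{\left(f{\left(y,-5 \right)},V{\left(14 \right)} \right)} = -465 + 2 = -463$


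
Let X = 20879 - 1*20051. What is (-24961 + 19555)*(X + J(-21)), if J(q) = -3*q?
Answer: -4816746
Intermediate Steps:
X = 828 (X = 20879 - 20051 = 828)
(-24961 + 19555)*(X + J(-21)) = (-24961 + 19555)*(828 - 3*(-21)) = -5406*(828 + 63) = -5406*891 = -4816746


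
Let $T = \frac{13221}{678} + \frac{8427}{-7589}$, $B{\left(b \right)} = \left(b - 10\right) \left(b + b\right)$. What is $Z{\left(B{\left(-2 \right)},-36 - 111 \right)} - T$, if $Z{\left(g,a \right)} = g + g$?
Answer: $\frac{1177971}{15178} \approx 77.61$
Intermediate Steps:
$B{\left(b \right)} = 2 b \left(-10 + b\right)$ ($B{\left(b \right)} = \left(-10 + b\right) 2 b = 2 b \left(-10 + b\right)$)
$Z{\left(g,a \right)} = 2 g$
$T = \frac{279117}{15178}$ ($T = 13221 \cdot \frac{1}{678} + 8427 \left(- \frac{1}{7589}\right) = \frac{39}{2} - \frac{8427}{7589} = \frac{279117}{15178} \approx 18.39$)
$Z{\left(B{\left(-2 \right)},-36 - 111 \right)} - T = 2 \cdot 2 \left(-2\right) \left(-10 - 2\right) - \frac{279117}{15178} = 2 \cdot 2 \left(-2\right) \left(-12\right) - \frac{279117}{15178} = 2 \cdot 48 - \frac{279117}{15178} = 96 - \frac{279117}{15178} = \frac{1177971}{15178}$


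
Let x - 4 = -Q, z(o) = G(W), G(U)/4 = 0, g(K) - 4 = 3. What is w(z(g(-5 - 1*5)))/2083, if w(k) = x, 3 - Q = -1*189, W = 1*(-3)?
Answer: -188/2083 ≈ -0.090254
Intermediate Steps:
g(K) = 7 (g(K) = 4 + 3 = 7)
W = -3
G(U) = 0 (G(U) = 4*0 = 0)
z(o) = 0
Q = 192 (Q = 3 - (-1)*189 = 3 - 1*(-189) = 3 + 189 = 192)
x = -188 (x = 4 - 1*192 = 4 - 192 = -188)
w(k) = -188
w(z(g(-5 - 1*5)))/2083 = -188/2083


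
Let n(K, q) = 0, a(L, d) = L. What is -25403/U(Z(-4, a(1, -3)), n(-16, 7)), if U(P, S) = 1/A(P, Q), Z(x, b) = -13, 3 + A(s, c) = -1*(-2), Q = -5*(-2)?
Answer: 25403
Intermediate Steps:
Q = 10
A(s, c) = -1 (A(s, c) = -3 - 1*(-2) = -3 + 2 = -1)
U(P, S) = -1 (U(P, S) = 1/(-1) = -1)
-25403/U(Z(-4, a(1, -3)), n(-16, 7)) = -25403/(-1) = -25403*(-1) = 25403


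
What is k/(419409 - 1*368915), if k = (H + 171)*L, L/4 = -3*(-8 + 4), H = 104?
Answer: 6600/25247 ≈ 0.26142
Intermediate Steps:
L = 48 (L = 4*(-3*(-8 + 4)) = 4*(-3*(-4)) = 4*12 = 48)
k = 13200 (k = (104 + 171)*48 = 275*48 = 13200)
k/(419409 - 1*368915) = 13200/(419409 - 1*368915) = 13200/(419409 - 368915) = 13200/50494 = 13200*(1/50494) = 6600/25247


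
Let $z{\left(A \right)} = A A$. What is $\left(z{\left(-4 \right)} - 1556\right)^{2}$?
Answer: $2371600$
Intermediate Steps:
$z{\left(A \right)} = A^{2}$
$\left(z{\left(-4 \right)} - 1556\right)^{2} = \left(\left(-4\right)^{2} - 1556\right)^{2} = \left(16 - 1556\right)^{2} = \left(-1540\right)^{2} = 2371600$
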